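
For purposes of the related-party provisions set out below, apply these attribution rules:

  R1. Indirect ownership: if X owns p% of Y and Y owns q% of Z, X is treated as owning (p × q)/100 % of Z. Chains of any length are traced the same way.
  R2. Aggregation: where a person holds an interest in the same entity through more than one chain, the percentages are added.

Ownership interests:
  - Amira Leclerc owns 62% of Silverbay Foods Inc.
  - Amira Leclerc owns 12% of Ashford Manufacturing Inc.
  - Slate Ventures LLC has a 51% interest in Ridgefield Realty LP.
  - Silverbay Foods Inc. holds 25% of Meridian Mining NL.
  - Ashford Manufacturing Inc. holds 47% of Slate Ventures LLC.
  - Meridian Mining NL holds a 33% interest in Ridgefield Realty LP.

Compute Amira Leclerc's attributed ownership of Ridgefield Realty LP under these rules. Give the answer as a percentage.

Chain via Ashford Manufacturing Inc. → Slate Ventures LLC (R1): 12% × 47% × 51% = 2.8764% of Ridgefield Realty LP.
Chain via Silverbay Foods Inc. → Meridian Mining NL (R1): 62% × 25% × 33% = 5.115% of Ridgefield Realty LP.
Aggregating (R2): 2.8764% + 5.115% = 7.9914%.

7.9914%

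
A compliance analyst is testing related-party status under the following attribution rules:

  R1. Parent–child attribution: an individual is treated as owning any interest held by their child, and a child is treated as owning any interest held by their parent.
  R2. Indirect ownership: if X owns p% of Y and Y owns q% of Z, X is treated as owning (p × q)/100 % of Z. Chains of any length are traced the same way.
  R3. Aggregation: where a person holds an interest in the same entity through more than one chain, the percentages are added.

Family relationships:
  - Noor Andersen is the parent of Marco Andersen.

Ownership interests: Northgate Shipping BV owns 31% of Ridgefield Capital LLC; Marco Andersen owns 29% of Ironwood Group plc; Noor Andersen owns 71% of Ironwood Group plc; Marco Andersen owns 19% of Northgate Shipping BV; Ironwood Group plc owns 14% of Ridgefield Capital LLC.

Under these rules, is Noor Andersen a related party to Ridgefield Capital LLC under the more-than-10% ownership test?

By parent–child attribution (R1), Noor Andersen is treated as also owning Marco Andersen's interest in Ironwood Group plc, giving 71% + 29% = 100%.
By parent–child attribution (R1), Noor Andersen is treated as owning Marco Andersen's 19% interest in Northgate Shipping BV.
Chain via Ironwood Group plc (R2): 100% × 14% = 14% of Ridgefield Capital LLC.
Chain via Northgate Shipping BV (R2): 19% × 31% = 5.89% of Ridgefield Capital LLC.
Aggregating (R3): 14% + 5.89% = 19.89%.
19.89% exceeds the 10% threshold, so Noor is a related party to Ridgefield Capital LLC.

Yes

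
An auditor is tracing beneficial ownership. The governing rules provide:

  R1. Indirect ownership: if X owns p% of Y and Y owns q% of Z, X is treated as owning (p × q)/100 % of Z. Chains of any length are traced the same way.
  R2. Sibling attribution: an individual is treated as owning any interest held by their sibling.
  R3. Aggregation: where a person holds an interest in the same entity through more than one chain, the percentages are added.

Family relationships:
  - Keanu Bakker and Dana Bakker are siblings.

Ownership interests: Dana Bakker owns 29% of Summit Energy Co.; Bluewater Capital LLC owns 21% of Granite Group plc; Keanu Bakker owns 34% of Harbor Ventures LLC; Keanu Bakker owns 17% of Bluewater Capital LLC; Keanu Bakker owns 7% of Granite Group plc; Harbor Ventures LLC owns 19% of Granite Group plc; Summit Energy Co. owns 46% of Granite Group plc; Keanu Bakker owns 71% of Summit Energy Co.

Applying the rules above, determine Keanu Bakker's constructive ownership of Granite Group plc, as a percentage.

63.03%

By sibling attribution (R2), Keanu Bakker is treated as also owning Dana Bakker's interest in Summit Energy Co, giving 71% + 29% = 100%.
Chain via Bluewater Capital LLC (R1): 17% × 21% = 3.57% of Granite Group plc.
Chain via Summit Energy Co. (R1): 100% × 46% = 46% of Granite Group plc.
Chain via Harbor Ventures LLC (R1): 34% × 19% = 6.46% of Granite Group plc.
Direct interest in Granite Group plc: 7%.
Aggregating (R3): 3.57% + 46% + 6.46% + 7% = 63.03%.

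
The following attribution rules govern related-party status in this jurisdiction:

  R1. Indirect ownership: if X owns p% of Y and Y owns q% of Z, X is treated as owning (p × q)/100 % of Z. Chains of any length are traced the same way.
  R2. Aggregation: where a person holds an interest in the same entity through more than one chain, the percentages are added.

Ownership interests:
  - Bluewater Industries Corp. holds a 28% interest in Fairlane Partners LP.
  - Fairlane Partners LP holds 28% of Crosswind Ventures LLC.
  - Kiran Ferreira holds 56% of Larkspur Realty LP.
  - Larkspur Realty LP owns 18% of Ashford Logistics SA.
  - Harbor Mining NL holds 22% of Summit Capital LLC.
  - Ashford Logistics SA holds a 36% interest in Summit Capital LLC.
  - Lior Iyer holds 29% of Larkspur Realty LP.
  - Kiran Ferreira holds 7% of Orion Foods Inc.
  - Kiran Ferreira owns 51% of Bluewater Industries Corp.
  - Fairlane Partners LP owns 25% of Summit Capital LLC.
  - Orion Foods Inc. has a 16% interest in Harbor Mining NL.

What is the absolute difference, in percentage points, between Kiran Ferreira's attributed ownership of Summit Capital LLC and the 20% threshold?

12.5548

Chain via Bluewater Industries Corp. → Fairlane Partners LP (R1): 51% × 28% × 25% = 3.57% of Summit Capital LLC.
Chain via Larkspur Realty LP → Ashford Logistics SA (R1): 56% × 18% × 36% = 3.6288% of Summit Capital LLC.
Chain via Orion Foods Inc. → Harbor Mining NL (R1): 7% × 16% × 22% = 0.2464% of Summit Capital LLC.
Aggregating (R2): 3.57% + 3.6288% + 0.2464% = 7.4452%.
7.4452% falls short of the 20% threshold by 12.5548 percentage points.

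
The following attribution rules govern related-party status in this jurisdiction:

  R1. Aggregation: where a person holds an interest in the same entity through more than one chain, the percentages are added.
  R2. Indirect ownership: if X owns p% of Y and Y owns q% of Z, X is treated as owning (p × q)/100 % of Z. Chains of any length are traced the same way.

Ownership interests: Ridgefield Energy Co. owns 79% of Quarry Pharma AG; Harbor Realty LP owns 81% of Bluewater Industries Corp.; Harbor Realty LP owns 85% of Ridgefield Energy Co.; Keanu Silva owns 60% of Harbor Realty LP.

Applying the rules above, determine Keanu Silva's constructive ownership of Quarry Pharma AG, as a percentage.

Chain via Harbor Realty LP → Ridgefield Energy Co. (R2): 60% × 85% × 79% = 40.29% of Quarry Pharma AG.

40.29%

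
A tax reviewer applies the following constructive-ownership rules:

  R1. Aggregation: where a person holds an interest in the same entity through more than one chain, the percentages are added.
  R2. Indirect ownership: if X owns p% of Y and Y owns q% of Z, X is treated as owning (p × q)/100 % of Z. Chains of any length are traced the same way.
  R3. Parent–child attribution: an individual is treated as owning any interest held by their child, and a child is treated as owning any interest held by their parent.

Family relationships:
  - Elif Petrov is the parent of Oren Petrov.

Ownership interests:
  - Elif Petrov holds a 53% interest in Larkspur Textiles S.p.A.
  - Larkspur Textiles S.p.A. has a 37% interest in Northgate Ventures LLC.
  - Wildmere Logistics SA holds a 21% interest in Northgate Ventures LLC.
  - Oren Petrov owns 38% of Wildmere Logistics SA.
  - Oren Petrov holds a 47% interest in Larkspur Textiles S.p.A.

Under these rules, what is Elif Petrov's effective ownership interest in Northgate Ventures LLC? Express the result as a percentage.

By parent–child attribution (R3), Elif Petrov is treated as also owning Oren Petrov's interest in Larkspur Textiles S.p.A, giving 53% + 47% = 100%.
By parent–child attribution (R3), Elif Petrov is treated as owning Oren Petrov's 38% interest in Wildmere Logistics SA.
Chain via Larkspur Textiles S.p.A. (R2): 100% × 37% = 37% of Northgate Ventures LLC.
Chain via Wildmere Logistics SA (R2): 38% × 21% = 7.98% of Northgate Ventures LLC.
Aggregating (R1): 37% + 7.98% = 44.98%.

44.98%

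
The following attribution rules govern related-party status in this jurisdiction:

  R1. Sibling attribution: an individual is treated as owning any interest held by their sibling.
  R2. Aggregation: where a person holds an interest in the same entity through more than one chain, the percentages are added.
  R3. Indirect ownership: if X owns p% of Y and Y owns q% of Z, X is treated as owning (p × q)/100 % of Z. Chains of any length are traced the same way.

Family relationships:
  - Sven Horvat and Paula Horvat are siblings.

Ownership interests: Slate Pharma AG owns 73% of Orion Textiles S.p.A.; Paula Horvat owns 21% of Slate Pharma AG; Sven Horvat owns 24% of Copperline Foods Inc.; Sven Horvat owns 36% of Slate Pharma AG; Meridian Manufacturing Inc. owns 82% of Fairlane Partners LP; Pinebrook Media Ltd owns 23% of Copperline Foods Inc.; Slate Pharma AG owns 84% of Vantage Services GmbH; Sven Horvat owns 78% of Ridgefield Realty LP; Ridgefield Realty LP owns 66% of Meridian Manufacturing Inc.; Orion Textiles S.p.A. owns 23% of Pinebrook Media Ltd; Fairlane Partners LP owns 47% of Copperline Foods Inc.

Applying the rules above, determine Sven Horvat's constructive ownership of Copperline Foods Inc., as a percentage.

46.041561%

By sibling attribution (R1), Sven Horvat is treated as also owning Paula Horvat's interest in Slate Pharma AG, giving 36% + 21% = 57%.
Chain via Slate Pharma AG → Orion Textiles S.p.A. → Pinebrook Media Ltd (R3): 57% × 73% × 23% × 23% = 2.201169% of Copperline Foods Inc.
Chain via Ridgefield Realty LP → Meridian Manufacturing Inc. → Fairlane Partners LP (R3): 78% × 66% × 82% × 47% = 19.840392% of Copperline Foods Inc.
Direct interest in Copperline Foods Inc: 24%.
Aggregating (R2): 2.201169% + 19.840392% + 24% = 46.041561%.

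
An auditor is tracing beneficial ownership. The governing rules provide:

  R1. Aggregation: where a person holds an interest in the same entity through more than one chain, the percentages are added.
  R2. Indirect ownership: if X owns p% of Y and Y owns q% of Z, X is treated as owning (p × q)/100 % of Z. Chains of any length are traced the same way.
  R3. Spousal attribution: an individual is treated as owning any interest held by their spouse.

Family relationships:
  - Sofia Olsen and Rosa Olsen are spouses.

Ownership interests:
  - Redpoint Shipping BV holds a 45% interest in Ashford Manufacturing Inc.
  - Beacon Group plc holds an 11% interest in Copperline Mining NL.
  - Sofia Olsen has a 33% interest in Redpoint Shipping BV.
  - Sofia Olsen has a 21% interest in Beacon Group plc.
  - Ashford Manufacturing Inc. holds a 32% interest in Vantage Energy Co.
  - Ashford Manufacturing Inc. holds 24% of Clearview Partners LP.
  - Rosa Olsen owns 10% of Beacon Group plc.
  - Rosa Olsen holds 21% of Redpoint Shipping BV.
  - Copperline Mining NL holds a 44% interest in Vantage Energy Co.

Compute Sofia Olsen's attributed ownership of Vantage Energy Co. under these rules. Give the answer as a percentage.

By spousal attribution (R3), Sofia Olsen is treated as also owning Rosa Olsen's interest in Beacon Group plc, giving 21% + 10% = 31%.
By spousal attribution (R3), Sofia Olsen is treated as also owning Rosa Olsen's interest in Redpoint Shipping BV, giving 33% + 21% = 54%.
Chain via Beacon Group plc → Copperline Mining NL (R2): 31% × 11% × 44% = 1.5004% of Vantage Energy Co.
Chain via Redpoint Shipping BV → Ashford Manufacturing Inc. (R2): 54% × 45% × 32% = 7.776% of Vantage Energy Co.
Aggregating (R1): 1.5004% + 7.776% = 9.2764%.

9.2764%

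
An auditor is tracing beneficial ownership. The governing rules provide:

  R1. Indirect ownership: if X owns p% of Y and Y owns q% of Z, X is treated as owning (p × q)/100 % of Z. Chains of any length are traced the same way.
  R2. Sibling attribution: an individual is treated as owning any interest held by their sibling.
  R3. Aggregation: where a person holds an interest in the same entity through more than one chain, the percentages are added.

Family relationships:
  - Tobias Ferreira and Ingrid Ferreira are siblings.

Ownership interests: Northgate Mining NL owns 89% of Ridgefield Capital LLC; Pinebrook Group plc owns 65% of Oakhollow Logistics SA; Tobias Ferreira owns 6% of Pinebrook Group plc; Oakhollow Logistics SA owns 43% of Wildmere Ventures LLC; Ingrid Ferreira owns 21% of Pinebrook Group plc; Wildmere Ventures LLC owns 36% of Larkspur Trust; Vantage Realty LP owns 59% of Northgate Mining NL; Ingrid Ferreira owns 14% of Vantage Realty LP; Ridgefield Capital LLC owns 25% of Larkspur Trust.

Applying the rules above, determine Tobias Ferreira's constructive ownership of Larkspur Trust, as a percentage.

4.55459%

By sibling attribution (R2), Tobias Ferreira is treated as also owning Ingrid Ferreira's interest in Pinebrook Group plc, giving 6% + 21% = 27%.
By sibling attribution (R2), Tobias Ferreira is treated as owning Ingrid Ferreira's 14% interest in Vantage Realty LP.
Chain via Pinebrook Group plc → Oakhollow Logistics SA → Wildmere Ventures LLC (R1): 27% × 65% × 43% × 36% = 2.71674% of Larkspur Trust.
Chain via Vantage Realty LP → Northgate Mining NL → Ridgefield Capital LLC (R1): 14% × 59% × 89% × 25% = 1.83785% of Larkspur Trust.
Aggregating (R3): 2.71674% + 1.83785% = 4.55459%.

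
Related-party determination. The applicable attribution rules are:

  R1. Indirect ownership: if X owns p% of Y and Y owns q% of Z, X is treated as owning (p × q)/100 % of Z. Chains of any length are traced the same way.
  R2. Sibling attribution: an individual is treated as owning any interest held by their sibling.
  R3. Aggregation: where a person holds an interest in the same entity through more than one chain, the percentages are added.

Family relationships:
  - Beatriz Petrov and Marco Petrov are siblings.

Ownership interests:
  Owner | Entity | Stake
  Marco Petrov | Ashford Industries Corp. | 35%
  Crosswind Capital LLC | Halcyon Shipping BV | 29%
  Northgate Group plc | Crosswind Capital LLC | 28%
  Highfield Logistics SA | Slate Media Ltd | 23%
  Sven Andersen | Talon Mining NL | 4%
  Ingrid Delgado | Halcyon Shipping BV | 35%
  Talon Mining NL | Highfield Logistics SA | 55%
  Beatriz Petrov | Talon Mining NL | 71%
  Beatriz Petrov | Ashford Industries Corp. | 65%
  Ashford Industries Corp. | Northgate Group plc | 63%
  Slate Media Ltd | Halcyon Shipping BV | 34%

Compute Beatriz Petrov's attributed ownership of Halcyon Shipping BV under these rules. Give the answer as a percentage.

By sibling attribution (R2), Beatriz Petrov is treated as also owning Marco Petrov's interest in Ashford Industries Corp, giving 65% + 35% = 100%.
Chain via Ashford Industries Corp. → Northgate Group plc → Crosswind Capital LLC (R1): 100% × 63% × 28% × 29% = 5.1156% of Halcyon Shipping BV.
Chain via Talon Mining NL → Highfield Logistics SA → Slate Media Ltd (R1): 71% × 55% × 23% × 34% = 3.05371% of Halcyon Shipping BV.
Aggregating (R3): 5.1156% + 3.05371% = 8.16931%.

8.16931%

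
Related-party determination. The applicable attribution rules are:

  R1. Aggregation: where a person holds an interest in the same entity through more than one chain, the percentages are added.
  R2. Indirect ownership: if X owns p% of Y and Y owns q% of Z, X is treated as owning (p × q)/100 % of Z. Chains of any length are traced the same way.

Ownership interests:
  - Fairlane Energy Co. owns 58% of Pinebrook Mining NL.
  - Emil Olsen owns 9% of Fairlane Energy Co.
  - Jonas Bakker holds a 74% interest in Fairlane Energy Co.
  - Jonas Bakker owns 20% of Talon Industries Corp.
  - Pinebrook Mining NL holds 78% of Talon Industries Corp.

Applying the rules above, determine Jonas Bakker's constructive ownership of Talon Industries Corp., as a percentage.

53.4776%

Chain via Fairlane Energy Co. → Pinebrook Mining NL (R2): 74% × 58% × 78% = 33.4776% of Talon Industries Corp.
Direct interest in Talon Industries Corp: 20%.
Aggregating (R1): 33.4776% + 20% = 53.4776%.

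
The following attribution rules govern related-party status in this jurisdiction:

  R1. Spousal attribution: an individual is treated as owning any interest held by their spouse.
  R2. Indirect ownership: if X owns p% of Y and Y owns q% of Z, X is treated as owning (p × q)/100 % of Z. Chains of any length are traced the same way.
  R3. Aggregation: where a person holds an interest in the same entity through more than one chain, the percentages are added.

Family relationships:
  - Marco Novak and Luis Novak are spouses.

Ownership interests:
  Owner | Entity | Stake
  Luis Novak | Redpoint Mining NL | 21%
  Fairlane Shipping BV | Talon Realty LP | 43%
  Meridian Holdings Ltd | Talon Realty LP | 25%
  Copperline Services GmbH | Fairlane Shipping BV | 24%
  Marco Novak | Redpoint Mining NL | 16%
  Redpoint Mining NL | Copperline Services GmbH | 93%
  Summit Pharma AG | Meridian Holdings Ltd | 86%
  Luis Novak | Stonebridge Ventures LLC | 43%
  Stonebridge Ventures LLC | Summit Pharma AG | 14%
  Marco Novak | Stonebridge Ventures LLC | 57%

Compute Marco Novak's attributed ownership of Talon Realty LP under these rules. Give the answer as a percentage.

By spousal attribution (R1), Marco Novak is treated as also owning Luis Novak's interest in Stonebridge Ventures LLC, giving 57% + 43% = 100%.
By spousal attribution (R1), Marco Novak is treated as also owning Luis Novak's interest in Redpoint Mining NL, giving 16% + 21% = 37%.
Chain via Stonebridge Ventures LLC → Summit Pharma AG → Meridian Holdings Ltd (R2): 100% × 14% × 86% × 25% = 3.01% of Talon Realty LP.
Chain via Redpoint Mining NL → Copperline Services GmbH → Fairlane Shipping BV (R2): 37% × 93% × 24% × 43% = 3.551112% of Talon Realty LP.
Aggregating (R3): 3.01% + 3.551112% = 6.561112%.

6.561112%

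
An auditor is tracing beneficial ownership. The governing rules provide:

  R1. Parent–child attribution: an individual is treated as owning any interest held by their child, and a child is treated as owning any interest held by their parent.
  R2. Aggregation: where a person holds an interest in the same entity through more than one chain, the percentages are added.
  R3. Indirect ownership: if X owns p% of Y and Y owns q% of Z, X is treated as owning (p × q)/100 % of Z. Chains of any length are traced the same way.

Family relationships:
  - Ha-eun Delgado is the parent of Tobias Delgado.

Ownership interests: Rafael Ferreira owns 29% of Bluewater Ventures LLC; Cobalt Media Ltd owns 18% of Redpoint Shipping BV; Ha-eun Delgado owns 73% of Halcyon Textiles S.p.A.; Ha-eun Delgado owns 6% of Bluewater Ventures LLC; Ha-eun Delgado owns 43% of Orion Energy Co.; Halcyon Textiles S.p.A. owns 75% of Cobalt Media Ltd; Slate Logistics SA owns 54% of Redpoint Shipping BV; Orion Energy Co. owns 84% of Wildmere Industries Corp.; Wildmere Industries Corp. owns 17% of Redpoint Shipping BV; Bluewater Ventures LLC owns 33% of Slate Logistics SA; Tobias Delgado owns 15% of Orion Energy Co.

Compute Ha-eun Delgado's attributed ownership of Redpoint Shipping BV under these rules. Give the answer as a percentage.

By parent–child attribution (R1), Ha-eun Delgado is treated as also owning Tobias Delgado's interest in Orion Energy Co, giving 43% + 15% = 58%.
Chain via Bluewater Ventures LLC → Slate Logistics SA (R3): 6% × 33% × 54% = 1.0692% of Redpoint Shipping BV.
Chain via Halcyon Textiles S.p.A. → Cobalt Media Ltd (R3): 73% × 75% × 18% = 9.855% of Redpoint Shipping BV.
Chain via Orion Energy Co. → Wildmere Industries Corp. (R3): 58% × 84% × 17% = 8.2824% of Redpoint Shipping BV.
Aggregating (R2): 1.0692% + 9.855% + 8.2824% = 19.2066%.

19.2066%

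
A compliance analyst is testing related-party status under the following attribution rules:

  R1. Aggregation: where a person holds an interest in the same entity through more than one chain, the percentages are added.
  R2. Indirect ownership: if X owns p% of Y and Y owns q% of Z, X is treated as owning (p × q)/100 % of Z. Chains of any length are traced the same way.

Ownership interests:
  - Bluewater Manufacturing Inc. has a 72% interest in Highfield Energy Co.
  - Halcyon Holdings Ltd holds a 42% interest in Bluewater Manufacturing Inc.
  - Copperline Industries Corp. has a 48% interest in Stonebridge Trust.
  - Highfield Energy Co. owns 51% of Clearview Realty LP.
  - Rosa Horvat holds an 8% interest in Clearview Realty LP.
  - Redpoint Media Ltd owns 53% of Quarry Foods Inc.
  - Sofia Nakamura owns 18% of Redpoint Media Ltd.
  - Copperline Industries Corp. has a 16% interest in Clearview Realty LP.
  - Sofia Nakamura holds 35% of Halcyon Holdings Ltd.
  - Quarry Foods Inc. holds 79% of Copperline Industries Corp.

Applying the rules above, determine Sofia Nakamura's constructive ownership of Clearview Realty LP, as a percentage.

Chain via Redpoint Media Ltd → Quarry Foods Inc. → Copperline Industries Corp. (R2): 18% × 53% × 79% × 16% = 1.205856% of Clearview Realty LP.
Chain via Halcyon Holdings Ltd → Bluewater Manufacturing Inc. → Highfield Energy Co. (R2): 35% × 42% × 72% × 51% = 5.39784% of Clearview Realty LP.
Aggregating (R1): 1.205856% + 5.39784% = 6.603696%.

6.603696%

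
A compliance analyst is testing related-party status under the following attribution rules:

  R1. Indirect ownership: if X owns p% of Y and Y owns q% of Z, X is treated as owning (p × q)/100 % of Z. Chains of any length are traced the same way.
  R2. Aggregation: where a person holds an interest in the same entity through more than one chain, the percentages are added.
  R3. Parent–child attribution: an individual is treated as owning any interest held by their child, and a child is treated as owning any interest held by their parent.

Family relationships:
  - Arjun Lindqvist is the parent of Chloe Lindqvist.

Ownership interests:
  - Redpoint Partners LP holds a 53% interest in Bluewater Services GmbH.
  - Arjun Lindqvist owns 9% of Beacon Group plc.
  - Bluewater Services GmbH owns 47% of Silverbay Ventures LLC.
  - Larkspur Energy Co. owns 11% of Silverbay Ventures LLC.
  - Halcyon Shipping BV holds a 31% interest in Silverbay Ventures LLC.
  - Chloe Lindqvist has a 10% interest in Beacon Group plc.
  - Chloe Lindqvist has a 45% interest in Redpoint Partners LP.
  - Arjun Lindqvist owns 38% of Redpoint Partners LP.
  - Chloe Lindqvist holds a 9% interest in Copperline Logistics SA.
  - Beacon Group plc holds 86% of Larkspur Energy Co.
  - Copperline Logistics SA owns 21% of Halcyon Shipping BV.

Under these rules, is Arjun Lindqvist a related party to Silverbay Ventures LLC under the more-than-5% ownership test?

By parent–child attribution (R3), Arjun Lindqvist is treated as also owning Chloe Lindqvist's interest in Redpoint Partners LP, giving 38% + 45% = 83%.
By parent–child attribution (R3), Arjun Lindqvist is treated as also owning Chloe Lindqvist's interest in Beacon Group plc, giving 9% + 10% = 19%.
By parent–child attribution (R3), Arjun Lindqvist is treated as owning Chloe Lindqvist's 9% interest in Copperline Logistics SA.
Chain via Redpoint Partners LP → Bluewater Services GmbH (R1): 83% × 53% × 47% = 20.6753% of Silverbay Ventures LLC.
Chain via Beacon Group plc → Larkspur Energy Co. (R1): 19% × 86% × 11% = 1.7974% of Silverbay Ventures LLC.
Chain via Copperline Logistics SA → Halcyon Shipping BV (R1): 9% × 21% × 31% = 0.5859% of Silverbay Ventures LLC.
Aggregating (R2): 20.6753% + 1.7974% + 0.5859% = 23.0586%.
23.0586% exceeds the 5% threshold, so Arjun is a related party to Silverbay Ventures LLC.

Yes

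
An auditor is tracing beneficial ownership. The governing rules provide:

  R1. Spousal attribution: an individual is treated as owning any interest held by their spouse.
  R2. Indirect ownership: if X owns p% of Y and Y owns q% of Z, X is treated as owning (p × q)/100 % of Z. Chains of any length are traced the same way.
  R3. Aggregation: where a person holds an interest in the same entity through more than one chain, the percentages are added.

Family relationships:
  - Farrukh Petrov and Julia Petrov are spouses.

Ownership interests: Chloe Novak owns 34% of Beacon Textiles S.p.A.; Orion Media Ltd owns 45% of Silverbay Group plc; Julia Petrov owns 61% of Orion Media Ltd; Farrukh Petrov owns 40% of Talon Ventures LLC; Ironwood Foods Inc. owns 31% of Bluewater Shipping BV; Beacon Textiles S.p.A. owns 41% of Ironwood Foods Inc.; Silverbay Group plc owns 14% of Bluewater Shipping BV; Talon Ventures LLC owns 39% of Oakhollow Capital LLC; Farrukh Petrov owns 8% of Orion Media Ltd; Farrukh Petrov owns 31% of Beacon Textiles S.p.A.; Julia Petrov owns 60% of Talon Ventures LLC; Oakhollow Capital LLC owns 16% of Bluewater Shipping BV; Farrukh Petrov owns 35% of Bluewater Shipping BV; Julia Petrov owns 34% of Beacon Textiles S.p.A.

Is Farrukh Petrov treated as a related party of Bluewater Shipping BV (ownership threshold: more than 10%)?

Yes

By spousal attribution (R1), Farrukh Petrov is treated as also owning Julia Petrov's interest in Talon Ventures LLC, giving 40% + 60% = 100%.
By spousal attribution (R1), Farrukh Petrov is treated as also owning Julia Petrov's interest in Orion Media Ltd, giving 8% + 61% = 69%.
By spousal attribution (R1), Farrukh Petrov is treated as also owning Julia Petrov's interest in Beacon Textiles S.p.A, giving 31% + 34% = 65%.
Chain via Talon Ventures LLC → Oakhollow Capital LLC (R2): 100% × 39% × 16% = 6.24% of Bluewater Shipping BV.
Chain via Orion Media Ltd → Silverbay Group plc (R2): 69% × 45% × 14% = 4.347% of Bluewater Shipping BV.
Chain via Beacon Textiles S.p.A. → Ironwood Foods Inc. (R2): 65% × 41% × 31% = 8.2615% of Bluewater Shipping BV.
Direct interest in Bluewater Shipping BV: 35%.
Aggregating (R3): 6.24% + 4.347% + 8.2615% + 35% = 53.8485%.
53.8485% exceeds the 10% threshold, so Farrukh is a related party to Bluewater Shipping BV.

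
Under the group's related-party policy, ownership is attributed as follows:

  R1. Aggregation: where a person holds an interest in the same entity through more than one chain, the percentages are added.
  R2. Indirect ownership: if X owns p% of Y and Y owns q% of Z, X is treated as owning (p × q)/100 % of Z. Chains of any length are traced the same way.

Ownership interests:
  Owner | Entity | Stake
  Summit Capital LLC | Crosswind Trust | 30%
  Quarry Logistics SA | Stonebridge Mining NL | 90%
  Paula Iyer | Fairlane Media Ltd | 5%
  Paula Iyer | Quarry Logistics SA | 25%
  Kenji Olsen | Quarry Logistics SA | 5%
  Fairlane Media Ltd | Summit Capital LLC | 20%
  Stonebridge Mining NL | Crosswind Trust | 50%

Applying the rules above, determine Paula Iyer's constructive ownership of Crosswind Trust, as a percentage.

11.55%

Chain via Quarry Logistics SA → Stonebridge Mining NL (R2): 25% × 90% × 50% = 11.25% of Crosswind Trust.
Chain via Fairlane Media Ltd → Summit Capital LLC (R2): 5% × 20% × 30% = 0.3% of Crosswind Trust.
Aggregating (R1): 11.25% + 0.3% = 11.55%.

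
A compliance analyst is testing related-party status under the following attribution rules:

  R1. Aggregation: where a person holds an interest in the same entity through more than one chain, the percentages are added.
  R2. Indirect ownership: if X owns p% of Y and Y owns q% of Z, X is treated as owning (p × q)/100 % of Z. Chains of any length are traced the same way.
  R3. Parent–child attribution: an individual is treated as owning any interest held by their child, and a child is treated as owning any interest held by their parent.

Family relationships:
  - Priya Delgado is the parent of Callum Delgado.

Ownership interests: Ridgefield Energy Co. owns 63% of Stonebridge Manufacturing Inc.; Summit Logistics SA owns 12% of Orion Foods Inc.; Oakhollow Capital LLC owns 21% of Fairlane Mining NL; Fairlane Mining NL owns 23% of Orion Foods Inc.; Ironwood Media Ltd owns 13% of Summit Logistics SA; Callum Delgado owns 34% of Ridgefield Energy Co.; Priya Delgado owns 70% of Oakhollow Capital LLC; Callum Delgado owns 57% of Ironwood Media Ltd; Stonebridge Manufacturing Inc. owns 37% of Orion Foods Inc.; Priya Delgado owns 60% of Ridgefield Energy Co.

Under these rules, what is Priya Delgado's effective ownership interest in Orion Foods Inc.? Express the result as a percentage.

26.1816%

By parent–child attribution (R3), Priya Delgado is treated as also owning Callum Delgado's interest in Ridgefield Energy Co, giving 60% + 34% = 94%.
By parent–child attribution (R3), Priya Delgado is treated as owning Callum Delgado's 57% interest in Ironwood Media Ltd.
Chain via Ridgefield Energy Co. → Stonebridge Manufacturing Inc. (R2): 94% × 63% × 37% = 21.9114% of Orion Foods Inc.
Chain via Oakhollow Capital LLC → Fairlane Mining NL (R2): 70% × 21% × 23% = 3.381% of Orion Foods Inc.
Chain via Ironwood Media Ltd → Summit Logistics SA (R2): 57% × 13% × 12% = 0.8892% of Orion Foods Inc.
Aggregating (R1): 21.9114% + 3.381% + 0.8892% = 26.1816%.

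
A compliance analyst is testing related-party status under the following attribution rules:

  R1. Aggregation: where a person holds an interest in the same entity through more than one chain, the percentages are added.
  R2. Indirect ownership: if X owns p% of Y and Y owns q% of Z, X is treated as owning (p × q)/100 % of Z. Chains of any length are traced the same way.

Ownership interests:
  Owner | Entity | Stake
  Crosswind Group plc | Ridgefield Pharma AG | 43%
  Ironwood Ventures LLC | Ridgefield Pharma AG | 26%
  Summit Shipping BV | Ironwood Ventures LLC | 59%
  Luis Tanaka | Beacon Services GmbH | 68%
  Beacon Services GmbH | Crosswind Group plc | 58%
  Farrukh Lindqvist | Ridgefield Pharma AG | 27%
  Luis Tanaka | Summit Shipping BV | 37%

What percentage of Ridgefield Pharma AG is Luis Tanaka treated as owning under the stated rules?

Chain via Summit Shipping BV → Ironwood Ventures LLC (R2): 37% × 59% × 26% = 5.6758% of Ridgefield Pharma AG.
Chain via Beacon Services GmbH → Crosswind Group plc (R2): 68% × 58% × 43% = 16.9592% of Ridgefield Pharma AG.
Aggregating (R1): 5.6758% + 16.9592% = 22.635%.

22.635%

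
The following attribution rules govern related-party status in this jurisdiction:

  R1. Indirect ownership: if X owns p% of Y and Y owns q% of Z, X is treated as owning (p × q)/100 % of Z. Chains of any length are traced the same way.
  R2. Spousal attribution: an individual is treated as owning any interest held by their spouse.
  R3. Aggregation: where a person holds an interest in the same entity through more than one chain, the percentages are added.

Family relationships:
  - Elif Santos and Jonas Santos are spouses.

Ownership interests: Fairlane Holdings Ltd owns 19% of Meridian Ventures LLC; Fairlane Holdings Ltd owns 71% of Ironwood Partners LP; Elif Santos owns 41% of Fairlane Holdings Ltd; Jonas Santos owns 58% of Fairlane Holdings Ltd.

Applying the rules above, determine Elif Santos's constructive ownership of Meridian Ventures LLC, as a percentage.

18.81%

By spousal attribution (R2), Elif Santos is treated as also owning Jonas Santos's interest in Fairlane Holdings Ltd, giving 41% + 58% = 99%.
Chain via Fairlane Holdings Ltd (R1): 99% × 19% = 18.81% of Meridian Ventures LLC.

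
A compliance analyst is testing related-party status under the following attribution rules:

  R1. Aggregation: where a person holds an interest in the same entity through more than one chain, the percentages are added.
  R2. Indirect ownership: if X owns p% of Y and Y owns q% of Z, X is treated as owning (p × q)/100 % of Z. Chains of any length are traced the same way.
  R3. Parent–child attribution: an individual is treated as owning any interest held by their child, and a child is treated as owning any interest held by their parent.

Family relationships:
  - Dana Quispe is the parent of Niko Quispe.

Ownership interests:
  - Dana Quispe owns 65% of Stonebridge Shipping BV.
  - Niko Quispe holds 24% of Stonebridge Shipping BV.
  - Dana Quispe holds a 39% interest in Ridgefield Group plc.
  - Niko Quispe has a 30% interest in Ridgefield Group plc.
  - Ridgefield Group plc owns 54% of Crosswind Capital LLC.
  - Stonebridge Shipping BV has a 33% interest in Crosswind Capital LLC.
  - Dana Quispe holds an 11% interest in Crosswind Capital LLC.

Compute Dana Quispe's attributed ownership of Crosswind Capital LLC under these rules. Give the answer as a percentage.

77.63%

By parent–child attribution (R3), Dana Quispe is treated as also owning Niko Quispe's interest in Stonebridge Shipping BV, giving 65% + 24% = 89%.
By parent–child attribution (R3), Dana Quispe is treated as also owning Niko Quispe's interest in Ridgefield Group plc, giving 39% + 30% = 69%.
Chain via Stonebridge Shipping BV (R2): 89% × 33% = 29.37% of Crosswind Capital LLC.
Chain via Ridgefield Group plc (R2): 69% × 54% = 37.26% of Crosswind Capital LLC.
Direct interest in Crosswind Capital LLC: 11%.
Aggregating (R1): 29.37% + 37.26% + 11% = 77.63%.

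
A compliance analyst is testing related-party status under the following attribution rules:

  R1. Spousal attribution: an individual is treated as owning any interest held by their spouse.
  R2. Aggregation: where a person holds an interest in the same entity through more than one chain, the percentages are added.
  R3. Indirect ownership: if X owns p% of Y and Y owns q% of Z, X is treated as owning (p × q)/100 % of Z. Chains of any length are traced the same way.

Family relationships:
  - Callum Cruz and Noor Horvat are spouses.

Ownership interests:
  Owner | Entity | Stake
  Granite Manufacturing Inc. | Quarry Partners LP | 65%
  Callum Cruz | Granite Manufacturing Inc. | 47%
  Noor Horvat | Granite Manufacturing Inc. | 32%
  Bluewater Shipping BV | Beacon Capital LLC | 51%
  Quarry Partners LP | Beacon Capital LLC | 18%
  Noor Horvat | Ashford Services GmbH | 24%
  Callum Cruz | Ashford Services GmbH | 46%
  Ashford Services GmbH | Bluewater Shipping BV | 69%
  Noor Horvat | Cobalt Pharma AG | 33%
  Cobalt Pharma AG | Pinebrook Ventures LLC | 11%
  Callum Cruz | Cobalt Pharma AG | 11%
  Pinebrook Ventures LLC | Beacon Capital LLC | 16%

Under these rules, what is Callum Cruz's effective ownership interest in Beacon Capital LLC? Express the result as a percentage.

By spousal attribution (R1), Callum Cruz is treated as also owning Noor Horvat's interest in Cobalt Pharma AG, giving 11% + 33% = 44%.
By spousal attribution (R1), Callum Cruz is treated as also owning Noor Horvat's interest in Ashford Services GmbH, giving 46% + 24% = 70%.
By spousal attribution (R1), Callum Cruz is treated as also owning Noor Horvat's interest in Granite Manufacturing Inc, giving 47% + 32% = 79%.
Chain via Cobalt Pharma AG → Pinebrook Ventures LLC (R3): 44% × 11% × 16% = 0.7744% of Beacon Capital LLC.
Chain via Ashford Services GmbH → Bluewater Shipping BV (R3): 70% × 69% × 51% = 24.633% of Beacon Capital LLC.
Chain via Granite Manufacturing Inc. → Quarry Partners LP (R3): 79% × 65% × 18% = 9.243% of Beacon Capital LLC.
Aggregating (R2): 0.7744% + 24.633% + 9.243% = 34.6504%.

34.6504%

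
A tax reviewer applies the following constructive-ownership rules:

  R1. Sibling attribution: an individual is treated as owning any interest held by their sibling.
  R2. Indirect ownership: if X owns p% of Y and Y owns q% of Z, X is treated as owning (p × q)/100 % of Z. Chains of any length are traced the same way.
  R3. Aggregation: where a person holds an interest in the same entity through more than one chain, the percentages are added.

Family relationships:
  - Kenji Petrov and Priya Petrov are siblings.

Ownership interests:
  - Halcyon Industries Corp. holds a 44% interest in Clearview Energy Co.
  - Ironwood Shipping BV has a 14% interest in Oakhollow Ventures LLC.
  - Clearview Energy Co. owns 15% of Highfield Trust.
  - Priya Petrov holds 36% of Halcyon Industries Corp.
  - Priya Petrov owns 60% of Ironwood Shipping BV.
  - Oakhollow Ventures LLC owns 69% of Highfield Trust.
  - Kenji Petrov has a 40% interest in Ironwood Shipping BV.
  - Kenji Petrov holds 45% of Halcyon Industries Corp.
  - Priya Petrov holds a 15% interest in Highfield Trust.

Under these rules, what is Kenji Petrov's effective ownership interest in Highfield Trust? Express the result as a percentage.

By sibling attribution (R1), Kenji Petrov is treated as also owning Priya Petrov's interest in Ironwood Shipping BV, giving 40% + 60% = 100%.
By sibling attribution (R1), Kenji Petrov is treated as also owning Priya Petrov's interest in Halcyon Industries Corp, giving 45% + 36% = 81%.
By sibling attribution (R1), Kenji Petrov is treated as owning Priya Petrov's 15% interest in Highfield Trust.
Chain via Ironwood Shipping BV → Oakhollow Ventures LLC (R2): 100% × 14% × 69% = 9.66% of Highfield Trust.
Chain via Halcyon Industries Corp. → Clearview Energy Co. (R2): 81% × 44% × 15% = 5.346% of Highfield Trust.
Direct interest in Highfield Trust: 15%.
Aggregating (R3): 9.66% + 5.346% + 15% = 30.006%.

30.006%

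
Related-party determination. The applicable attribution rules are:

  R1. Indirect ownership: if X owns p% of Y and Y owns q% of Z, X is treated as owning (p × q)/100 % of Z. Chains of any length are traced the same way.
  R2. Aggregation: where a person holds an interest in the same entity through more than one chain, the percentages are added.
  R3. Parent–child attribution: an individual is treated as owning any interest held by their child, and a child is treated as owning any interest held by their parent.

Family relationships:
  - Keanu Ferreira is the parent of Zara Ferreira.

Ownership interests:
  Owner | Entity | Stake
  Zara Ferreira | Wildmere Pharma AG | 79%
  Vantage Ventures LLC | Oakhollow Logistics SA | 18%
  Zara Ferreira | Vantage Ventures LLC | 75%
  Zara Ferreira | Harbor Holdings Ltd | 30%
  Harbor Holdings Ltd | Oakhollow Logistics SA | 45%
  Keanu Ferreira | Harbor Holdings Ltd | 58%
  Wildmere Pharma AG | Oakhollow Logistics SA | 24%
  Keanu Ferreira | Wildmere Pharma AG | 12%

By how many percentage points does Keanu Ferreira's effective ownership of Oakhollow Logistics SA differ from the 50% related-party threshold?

24.94

By parent–child attribution (R3), Keanu Ferreira is treated as also owning Zara Ferreira's interest in Wildmere Pharma AG, giving 12% + 79% = 91%.
By parent–child attribution (R3), Keanu Ferreira is treated as also owning Zara Ferreira's interest in Harbor Holdings Ltd, giving 58% + 30% = 88%.
By parent–child attribution (R3), Keanu Ferreira is treated as owning Zara Ferreira's 75% interest in Vantage Ventures LLC.
Chain via Wildmere Pharma AG (R1): 91% × 24% = 21.84% of Oakhollow Logistics SA.
Chain via Harbor Holdings Ltd (R1): 88% × 45% = 39.6% of Oakhollow Logistics SA.
Chain via Vantage Ventures LLC (R1): 75% × 18% = 13.5% of Oakhollow Logistics SA.
Aggregating (R2): 21.84% + 39.6% + 13.5% = 74.94%.
74.94% exceeds the 50% threshold by 24.94 percentage points.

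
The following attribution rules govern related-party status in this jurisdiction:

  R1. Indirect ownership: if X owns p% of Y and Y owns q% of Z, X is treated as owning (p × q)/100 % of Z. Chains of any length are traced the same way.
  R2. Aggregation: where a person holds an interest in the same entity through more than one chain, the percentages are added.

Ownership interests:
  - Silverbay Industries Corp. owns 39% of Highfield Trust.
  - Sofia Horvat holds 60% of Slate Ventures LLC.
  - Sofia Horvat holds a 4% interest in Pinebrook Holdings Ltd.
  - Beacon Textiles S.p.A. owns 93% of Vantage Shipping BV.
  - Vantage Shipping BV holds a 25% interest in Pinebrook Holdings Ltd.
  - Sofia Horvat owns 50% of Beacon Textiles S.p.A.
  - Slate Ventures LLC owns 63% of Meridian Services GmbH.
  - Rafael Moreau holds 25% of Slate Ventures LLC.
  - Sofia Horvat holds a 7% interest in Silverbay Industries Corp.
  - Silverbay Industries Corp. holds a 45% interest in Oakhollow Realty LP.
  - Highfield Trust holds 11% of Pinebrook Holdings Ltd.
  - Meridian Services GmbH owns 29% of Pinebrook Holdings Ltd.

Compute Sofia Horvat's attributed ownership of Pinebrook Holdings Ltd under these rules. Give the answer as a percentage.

26.8873%

Chain via Silverbay Industries Corp. → Highfield Trust (R1): 7% × 39% × 11% = 0.3003% of Pinebrook Holdings Ltd.
Chain via Slate Ventures LLC → Meridian Services GmbH (R1): 60% × 63% × 29% = 10.962% of Pinebrook Holdings Ltd.
Chain via Beacon Textiles S.p.A. → Vantage Shipping BV (R1): 50% × 93% × 25% = 11.625% of Pinebrook Holdings Ltd.
Direct interest in Pinebrook Holdings Ltd: 4%.
Aggregating (R2): 0.3003% + 10.962% + 11.625% + 4% = 26.8873%.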